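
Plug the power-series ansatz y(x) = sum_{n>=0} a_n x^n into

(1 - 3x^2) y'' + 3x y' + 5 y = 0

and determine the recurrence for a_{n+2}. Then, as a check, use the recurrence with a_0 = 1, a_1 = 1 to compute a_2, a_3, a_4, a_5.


Substitute y = sum_n a_n x^n.
(1 - 3 x^2) y'' contributes (n+2)(n+1) a_{n+2} - 3 n(n-1) a_n at x^n.
3 x y'(x) contributes 3 n a_n at x^n.
5 y(x) contributes 5 a_n at x^n.
Matching x^n: (n+2)(n+1) a_{n+2} + (-3 n(n-1) + 3 n + 5) a_n = 0.
Thus a_{n+2} = (3 n(n-1) - 3 n - 5) / ((n+1)(n+2)) * a_n.

Check with a_0 = 1, a_1 = 1 (apply the recurrence for n = 0, 1, 2, 3): a_0 = 1, a_1 = 1, a_2 = -5/2, a_3 = -4/3, a_4 = 25/24, a_5 = -4/15.

a_(n+2) = (3 n(n-1) - 3 n - 5) / ((n+1)(n+2)) * a_n; check: a_0 = 1, a_1 = 1, a_2 = -5/2, a_3 = -4/3, a_4 = 25/24, a_5 = -4/15


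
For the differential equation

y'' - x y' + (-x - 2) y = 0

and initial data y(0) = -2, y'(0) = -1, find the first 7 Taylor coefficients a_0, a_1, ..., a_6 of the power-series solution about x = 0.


Ansatz: y(x) = sum_{n>=0} a_n x^n, so y'(x) = sum_{n>=1} n a_n x^(n-1) and y''(x) = sum_{n>=2} n(n-1) a_n x^(n-2).
Substitute into P(x) y'' + Q(x) y' + R(x) y = 0 with P(x) = 1, Q(x) = -x, R(x) = -x - 2, and match powers of x.
Initial conditions: a_0 = -2, a_1 = -1.
Setting the coefficient of each power of x to zero and solving order by order (substituting the coefficients already found):
  x^0: 2 a_2 - 2 a_0 = 0  ->  2 a_2 = 2 a_0 = -4  ->  a_2 = -2
  x^1: 6 a_3 - 3 a_1 - a_0 = 0  ->  6 a_3 = 3 a_1 + a_0 = -5  ->  a_3 = -5/6
  x^2: 12 a_4 - 4 a_2 - a_1 = 0  ->  12 a_4 = 4 a_2 + a_1 = -9  ->  a_4 = -3/4
  x^3: 20 a_5 - 5 a_3 - a_2 = 0  ->  20 a_5 = 5 a_3 + a_2 = -37/6  ->  a_5 = -37/120
  x^4: 30 a_6 - 6 a_4 - a_3 = 0  ->  30 a_6 = 6 a_4 + a_3 = -16/3  ->  a_6 = -8/45
Truncated series: y(x) = -2 - x - 2 x^2 - (5/6) x^3 - (3/4) x^4 - (37/120) x^5 - (8/45) x^6 + O(x^7).

a_0 = -2; a_1 = -1; a_2 = -2; a_3 = -5/6; a_4 = -3/4; a_5 = -37/120; a_6 = -8/45


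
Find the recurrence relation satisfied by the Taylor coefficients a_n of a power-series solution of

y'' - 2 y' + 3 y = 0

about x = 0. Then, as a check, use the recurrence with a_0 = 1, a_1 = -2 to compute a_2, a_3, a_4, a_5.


Substitute y = sum_n a_n x^n.
y''(x) has coefficient (n+2)(n+1) a_{n+2} at x^n;
-2 y'(x) has coefficient -2 (n+1) a_{n+1} at x^n;
3 y(x) has coefficient 3 a_n at x^n.
Matching x^n: (n+2)(n+1) a_{n+2} - 2 (n+1) a_{n+1} + 3 a_n = 0.
Thus a_{n+2} = [2 (n+1) a_{n+1} - 3 a_n] / ((n+1)(n+2)).

Check with a_0 = 1, a_1 = -2 (apply the recurrence for n = 0, 1, 2, 3): a_0 = 1, a_1 = -2, a_2 = -7/2, a_3 = -4/3, a_4 = 5/24, a_5 = 17/60.

a_(n+2) = [2 (n+1) a_(n+1) - 3 a_n] / ((n+1)(n+2)); check: a_0 = 1, a_1 = -2, a_2 = -7/2, a_3 = -4/3, a_4 = 5/24, a_5 = 17/60


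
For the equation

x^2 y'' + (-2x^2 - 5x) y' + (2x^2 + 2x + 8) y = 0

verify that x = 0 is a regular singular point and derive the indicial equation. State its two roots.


Divide by x^2 to reach normal form y'' + P_1(x) y' + P_2(x) y = 0 with P_1(x) = -2 - 5/x and P_2(x) = 2 + 2/x + 8/x^2.
x = 0 is a singular point because the y'-coefficient -2 - 5/x has a pole at x = 0 and the y-coefficient 2 + 2/x + 8/x^2 has a pole at x = 0.
It is a regular singular point because x P_1(x) = p(x) = -2x - 5 and x^2 P_2(x) = q(x) = 2x^2 + 2x + 8 are polynomials, hence analytic at x = 0.
p(0) = -5,  q(0) = 8.
Indicial equation: r(r-1) + p(0) r + q(0) = 0, i.e. r^2 + (p(0) - 1) r + q(0) = 0, i.e. r^2 - 6 r + 8 = 0.
Discriminant: (-6)^2 - 4(8) = 4, so r = (6 ± 2)/2.
Solving: r_1 = 4, r_2 = 2.

indicial: r^2 - 6 r + 8 = 0; roots r_1 = 4, r_2 = 2


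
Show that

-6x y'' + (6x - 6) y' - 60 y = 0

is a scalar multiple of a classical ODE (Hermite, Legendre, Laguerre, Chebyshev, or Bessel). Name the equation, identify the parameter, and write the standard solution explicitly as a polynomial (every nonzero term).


All three coefficients share the factor -6; dividing through by -6 gives  x y'' + (1 - x) y' + 10 y = 0.
This matches the Laguerre equation x y'' + (1 - x) y' + n y = 0 with n = 10; the polynomial solution is L_10(x).
With y = sum_k a_k x^k, matching x^k gives (k+1)k a_{k+1} + (k+1) a_{k+1} - k a_k + n a_k = 0, i.e. (k+1)^2 a_{k+1} = (k - n) a_k = (k - 10) a_k. The right side vanishes at k = 10, so the series terminates at degree 10.
Standard normalization L_n(0) = 1 gives a_0 = 1. Work upward with a_{k+1} = (k - 10) a_k / (k+1)^2:
  a_1 = (0 - 10)(1) / 1^2 = -10/1 = -10
  a_2 = (1 - 10)(-10) / 2^2 = 90/4 = 45/2
  a_3 = (2 - 10)(45/2) / 3^2 = -180/9 = -20
  a_4 = (3 - 10)(-20) / 4^2 = 140/16 = 35/4
  a_5 = (4 - 10)(35/4) / 5^2 = (-105/2)/25 = -21/10
  a_6 = (5 - 10)(-21/10) / 6^2 = (21/2)/36 = 7/24
  a_7 = (6 - 10)(7/24) / 7^2 = (-7/6)/49 = -1/42
  a_8 = (7 - 10)(-1/42) / 8^2 = (1/14)/64 = 1/896
  a_9 = (8 - 10)(1/896) / 9^2 = (-1/448)/81 = -1/36288
  a_10 = (9 - 10)(-1/36288) / 10^2 = (1/36288)/100 = 1/3628800
Hence L_10(x) = x^10/3628800 - x^9/36288 + x^8/896 - x^7/42 + 7 x^6/24 - 21 x^5/10 + 35 x^4/4 - 20 x^3 + 45 x^2/2 - 10 x + 1.

L_10(x); series = x^10/3628800 - x^9/36288 + x^8/896 - x^7/42 + 7 x^6/24 - 21 x^5/10 + 35 x^4/4 - 20 x^3 + 45 x^2/2 - 10 x + 1


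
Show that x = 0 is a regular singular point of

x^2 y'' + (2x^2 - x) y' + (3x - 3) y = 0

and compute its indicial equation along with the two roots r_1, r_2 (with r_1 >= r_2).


Divide by x^2 to reach normal form y'' + P_1(x) y' + P_2(x) y = 0 with P_1(x) = 2 - 1/x and P_2(x) = 3/x - 3/x^2.
x = 0 is a singular point because the y'-coefficient 2 - 1/x has a pole at x = 0 and the y-coefficient 3/x - 3/x^2 has a pole at x = 0.
It is a regular singular point because x P_1(x) = p(x) = 2x - 1 and x^2 P_2(x) = q(x) = 3x - 3 are polynomials, hence analytic at x = 0.
p(0) = -1,  q(0) = -3.
Indicial equation: r(r-1) + p(0) r + q(0) = 0, i.e. r^2 + (p(0) - 1) r + q(0) = 0, i.e. r^2 - 2 r - 3 = 0.
Discriminant: (-2)^2 - 4(-3) = 16, so r = (2 ± 4)/2.
Solving: r_1 = 3, r_2 = -1.

indicial: r^2 - 2 r - 3 = 0; roots r_1 = 3, r_2 = -1


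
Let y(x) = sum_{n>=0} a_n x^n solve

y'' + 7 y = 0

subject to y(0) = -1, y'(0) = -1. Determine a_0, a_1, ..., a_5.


Ansatz: y(x) = sum_{n>=0} a_n x^n, so y'(x) = sum_{n>=1} n a_n x^(n-1) and y''(x) = sum_{n>=2} n(n-1) a_n x^(n-2).
Substitute into P(x) y'' + Q(x) y' + R(x) y = 0 with P(x) = 1, Q(x) = 0, R(x) = 7, and match powers of x.
Initial conditions: a_0 = -1, a_1 = -1.
Setting the coefficient of each power of x to zero and solving order by order (substituting the coefficients already found):
  x^0: 2 a_2 + 7 a_0 = 0  ->  2 a_2 = -7 a_0 = 7  ->  a_2 = 7/2
  x^1: 6 a_3 + 7 a_1 = 0  ->  6 a_3 = -7 a_1 = 7  ->  a_3 = 7/6
  x^2: 12 a_4 + 7 a_2 = 0  ->  12 a_4 = -7 a_2 = -49/2  ->  a_4 = -49/24
  x^3: 20 a_5 + 7 a_3 = 0  ->  20 a_5 = -7 a_3 = -49/6  ->  a_5 = -49/120
Truncated series: y(x) = -1 - x + (7/2) x^2 + (7/6) x^3 - (49/24) x^4 - (49/120) x^5 + O(x^6).

a_0 = -1; a_1 = -1; a_2 = 7/2; a_3 = 7/6; a_4 = -49/24; a_5 = -49/120


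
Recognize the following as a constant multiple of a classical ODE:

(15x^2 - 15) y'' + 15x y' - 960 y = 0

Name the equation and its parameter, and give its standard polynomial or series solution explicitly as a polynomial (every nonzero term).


All three coefficients share the factor -15; dividing through by -15 gives  (1 - x^2) y'' - x y' + 64 y = 0.
This matches the Chebyshev equation (1 - x^2) y'' - x y' + n^2 y = 0 (note the -x y' term, not -2x y') with n^2 = 64, so n = 8; the polynomial solution is T_8(x).
With y = sum_k a_k x^k, matching x^k gives (k+2)(k+1) a_{k+2} = (k^2 - n^2) a_k = (k - 8)(k + 8) a_k. The right side vanishes at k = 8, so the series with the parity of 8 terminates at degree 8.
Standard normalization: leading coefficient of T_n is 2^(n-1), so a_8 = 2^7 = 128. Work downward with a_k = (k+1)(k+2) a_{k+2} / ((k - 8)(k + 8)):
  a_6 = (7)(8)(128) / ((6 - 8)(6 + 8)) = 7168/(-28) = -256
  a_4 = (5)(6)(-256) / ((4 - 8)(4 + 8)) = -7680/(-48) = 160
  a_2 = (3)(4)(160) / ((2 - 8)(2 + 8)) = 1920/(-60) = -32
  a_0 = (1)(2)(-32) / ((0 - 8)(0 + 8)) = -64/(-64) = 1
Hence T_8(x) = 128 x^8 - 256 x^6 + 160 x^4 - 32 x^2 + 1.

T_8(x); series = 128 x^8 - 256 x^6 + 160 x^4 - 32 x^2 + 1


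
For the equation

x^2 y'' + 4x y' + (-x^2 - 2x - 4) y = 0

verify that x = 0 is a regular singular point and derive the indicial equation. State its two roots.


Divide by x^2 to reach normal form y'' + P_1(x) y' + P_2(x) y = 0 with P_1(x) = 4/x and P_2(x) = -1 - 2/x - 4/x^2.
x = 0 is a singular point because the y'-coefficient 4/x has a pole at x = 0 and the y-coefficient -1 - 2/x - 4/x^2 has a pole at x = 0.
It is a regular singular point because x P_1(x) = p(x) = 4 and x^2 P_2(x) = q(x) = -x^2 - 2x - 4 are polynomials, hence analytic at x = 0.
p(0) = 4,  q(0) = -4.
Indicial equation: r(r-1) + p(0) r + q(0) = 0, i.e. r^2 + (p(0) - 1) r + q(0) = 0, i.e. r^2 + 3 r - 4 = 0.
Discriminant: (3)^2 - 4(-4) = 25, so r = (-3 ± 5)/2.
Solving: r_1 = 1, r_2 = -4.

indicial: r^2 + 3 r - 4 = 0; roots r_1 = 1, r_2 = -4


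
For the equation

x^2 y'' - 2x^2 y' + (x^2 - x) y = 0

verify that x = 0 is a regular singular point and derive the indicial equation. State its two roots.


Divide by x^2 to reach normal form y'' + P_1(x) y' + P_2(x) y = 0 with P_1(x) = -2 and P_2(x) = 1 - 1/x.
x = 0 is a singular point because the y-coefficient 1 - 1/x has a pole at x = 0.
It is a regular singular point because x P_1(x) = p(x) = -2x and x^2 P_2(x) = q(x) = x^2 - x are polynomials, hence analytic at x = 0.
p(0) = 0,  q(0) = 0.
Indicial equation: r(r-1) + p(0) r + q(0) = 0, i.e. r^2 + (p(0) - 1) r + q(0) = 0, i.e. r^2 - 1 r = 0.
Discriminant: (-1)^2 - 4(0) = 1, so r = (1 ± 1)/2.
Solving: r_1 = 1, r_2 = 0.

indicial: r^2 - 1 r = 0; roots r_1 = 1, r_2 = 0


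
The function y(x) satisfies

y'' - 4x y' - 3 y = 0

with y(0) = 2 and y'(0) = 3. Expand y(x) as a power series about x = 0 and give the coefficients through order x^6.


Ansatz: y(x) = sum_{n>=0} a_n x^n, so y'(x) = sum_{n>=1} n a_n x^(n-1) and y''(x) = sum_{n>=2} n(n-1) a_n x^(n-2).
Substitute into P(x) y'' + Q(x) y' + R(x) y = 0 with P(x) = 1, Q(x) = -4x, R(x) = -3, and match powers of x.
Initial conditions: a_0 = 2, a_1 = 3.
Setting the coefficient of each power of x to zero and solving order by order (substituting the coefficients already found):
  x^0: 2 a_2 - 3 a_0 = 0  ->  2 a_2 = 3 a_0 = 6  ->  a_2 = 3
  x^1: 6 a_3 - 7 a_1 = 0  ->  6 a_3 = 7 a_1 = 21  ->  a_3 = 7/2
  x^2: 12 a_4 - 11 a_2 = 0  ->  12 a_4 = 11 a_2 = 33  ->  a_4 = 11/4
  x^3: 20 a_5 - 15 a_3 = 0  ->  20 a_5 = 15 a_3 = 105/2  ->  a_5 = 21/8
  x^4: 30 a_6 - 19 a_4 = 0  ->  30 a_6 = 19 a_4 = 209/4  ->  a_6 = 209/120
Truncated series: y(x) = 2 + 3 x + 3 x^2 + (7/2) x^3 + (11/4) x^4 + (21/8) x^5 + (209/120) x^6 + O(x^7).

a_0 = 2; a_1 = 3; a_2 = 3; a_3 = 7/2; a_4 = 11/4; a_5 = 21/8; a_6 = 209/120


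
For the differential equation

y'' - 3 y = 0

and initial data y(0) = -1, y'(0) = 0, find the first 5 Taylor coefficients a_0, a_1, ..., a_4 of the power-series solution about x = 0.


Ansatz: y(x) = sum_{n>=0} a_n x^n, so y'(x) = sum_{n>=1} n a_n x^(n-1) and y''(x) = sum_{n>=2} n(n-1) a_n x^(n-2).
Substitute into P(x) y'' + Q(x) y' + R(x) y = 0 with P(x) = 1, Q(x) = 0, R(x) = -3, and match powers of x.
Initial conditions: a_0 = -1, a_1 = 0.
Setting the coefficient of each power of x to zero and solving order by order (substituting the coefficients already found):
  x^0: 2 a_2 - 3 a_0 = 0  ->  2 a_2 = 3 a_0 = -3  ->  a_2 = -3/2
  x^1: 6 a_3 - 3 a_1 = 0  ->  6 a_3 = 3 a_1 = 0  ->  a_3 = 0
  x^2: 12 a_4 - 3 a_2 = 0  ->  12 a_4 = 3 a_2 = -9/2  ->  a_4 = -3/8
Truncated series: y(x) = -1 - (3/2) x^2 - (3/8) x^4 + O(x^5).

a_0 = -1; a_1 = 0; a_2 = -3/2; a_3 = 0; a_4 = -3/8


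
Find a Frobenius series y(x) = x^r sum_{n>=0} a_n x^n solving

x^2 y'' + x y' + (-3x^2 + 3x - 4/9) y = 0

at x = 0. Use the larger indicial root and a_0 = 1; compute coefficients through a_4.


Write in Frobenius form y'' + (p(x)/x) y' + (q(x)/x^2) y = 0:
  p(x) = 1,  q(x) = -3x^2 + 3x - 4/9.
Indicial equation: r(r-1) + (1) r + (-4/9) = 0 -> roots r_1 = 2/3, r_2 = -2/3.
Take r = r_1 = 2/3. Let y(x) = x^r sum_{n>=0} a_n x^n with a_0 = 1.
Substitute y = x^r sum a_n x^n and match x^{r+n}. The recurrence is
  D(n) a_n + 3 a_{n-1} - 3 a_{n-2} = 0,  where D(n) = (r+n)(r+n-1) + (1)(r+n) + (-4/9).
  a_n = [-3 a_{n-1} + 3 a_{n-2}] / D(n).
Since the indicial polynomial factors as (r - r_1)(r - r_2), D(n) = (r_1 + n - r_1)(r_1 + n - r_2) = n(n + 4/3).
Evaluating step by step (a_0 = 1):
  n = 1: D(1) = 1(1 + 4/3) = 7/3; numerator = -3(1) = -3; a_1 = (-3)/(7/3) = -9/7
  n = 2: D(2) = 2(2 + 4/3) = 20/3; numerator = -3(-9/7) + 3(1) = 48/7; a_2 = (48/7)/(20/3) = 36/35
  n = 3: D(3) = 3(3 + 4/3) = 13; numerator = -3(36/35) + 3(-9/7) = -243/35; a_3 = (-243/35)/(13) = -243/455
  n = 4: D(4) = 4(4 + 4/3) = 64/3; numerator = -3(-243/455) + 3(36/35) = 2133/455; a_4 = (2133/455)/(64/3) = 6399/29120

r = 2/3; a_0 = 1; a_1 = -9/7; a_2 = 36/35; a_3 = -243/455; a_4 = 6399/29120


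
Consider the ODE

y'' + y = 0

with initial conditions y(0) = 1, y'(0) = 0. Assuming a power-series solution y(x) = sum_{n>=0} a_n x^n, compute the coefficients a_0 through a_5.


Ansatz: y(x) = sum_{n>=0} a_n x^n, so y'(x) = sum_{n>=1} n a_n x^(n-1) and y''(x) = sum_{n>=2} n(n-1) a_n x^(n-2).
Substitute into P(x) y'' + Q(x) y' + R(x) y = 0 with P(x) = 1, Q(x) = 0, R(x) = 1, and match powers of x.
Initial conditions: a_0 = 1, a_1 = 0.
Setting the coefficient of each power of x to zero and solving order by order (substituting the coefficients already found):
  x^0: 2 a_2 + a_0 = 0  ->  2 a_2 = -a_0 = -1  ->  a_2 = -1/2
  x^1: 6 a_3 + a_1 = 0  ->  6 a_3 = -a_1 = 0  ->  a_3 = 0
  x^2: 12 a_4 + a_2 = 0  ->  12 a_4 = -a_2 = 1/2  ->  a_4 = 1/24
  x^3: 20 a_5 + a_3 = 0  ->  20 a_5 = -a_3 = 0  ->  a_5 = 0
Truncated series: y(x) = 1 - (1/2) x^2 + (1/24) x^4 + O(x^6).

a_0 = 1; a_1 = 0; a_2 = -1/2; a_3 = 0; a_4 = 1/24; a_5 = 0


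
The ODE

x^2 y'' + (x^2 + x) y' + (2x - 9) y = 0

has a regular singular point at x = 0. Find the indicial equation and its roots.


Divide by x^2 to reach normal form y'' + P_1(x) y' + P_2(x) y = 0 with P_1(x) = 1 + 1/x and P_2(x) = 2/x - 9/x^2.
x = 0 is a singular point because the y'-coefficient 1 + 1/x has a pole at x = 0 and the y-coefficient 2/x - 9/x^2 has a pole at x = 0.
It is a regular singular point because x P_1(x) = p(x) = x + 1 and x^2 P_2(x) = q(x) = 2x - 9 are polynomials, hence analytic at x = 0.
p(0) = 1,  q(0) = -9.
Indicial equation: r(r-1) + p(0) r + q(0) = 0, i.e. r^2 + (p(0) - 1) r + q(0) = 0, i.e. r^2 - 9 = 0.
Discriminant: (0)^2 - 4(-9) = 36, so r = (0 ± 6)/2.
Solving: r_1 = 3, r_2 = -3.

indicial: r^2 - 9 = 0; roots r_1 = 3, r_2 = -3


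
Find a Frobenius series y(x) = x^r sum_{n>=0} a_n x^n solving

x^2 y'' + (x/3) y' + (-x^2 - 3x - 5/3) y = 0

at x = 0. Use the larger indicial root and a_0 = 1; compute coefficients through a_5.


Write in Frobenius form y'' + (p(x)/x) y' + (q(x)/x^2) y = 0:
  p(x) = 1/3,  q(x) = -x^2 - 3x - 5/3.
Indicial equation: r(r-1) + (1/3) r + (-5/3) = 0 -> roots r_1 = 5/3, r_2 = -1.
Take r = r_1 = 5/3. Let y(x) = x^r sum_{n>=0} a_n x^n with a_0 = 1.
Substitute y = x^r sum a_n x^n and match x^{r+n}. The recurrence is
  D(n) a_n - 3 a_{n-1} - 1 a_{n-2} = 0,  where D(n) = (r+n)(r+n-1) + (1/3)(r+n) + (-5/3).
  a_n = [3 a_{n-1} + 1 a_{n-2}] / D(n).
Since the indicial polynomial factors as (r - r_1)(r - r_2), D(n) = (r_1 + n - r_1)(r_1 + n - r_2) = n(n + 8/3).
Evaluating step by step (a_0 = 1):
  n = 1: D(1) = 1(1 + 8/3) = 11/3; numerator = 3(1) = 3; a_1 = (3)/(11/3) = 9/11
  n = 2: D(2) = 2(2 + 8/3) = 28/3; numerator = 3(9/11) + 1(1) = 38/11; a_2 = (38/11)/(28/3) = 57/154
  n = 3: D(3) = 3(3 + 8/3) = 17; numerator = 3(57/154) + 1(9/11) = 27/14; a_3 = (27/14)/(17) = 27/238
  n = 4: D(4) = 4(4 + 8/3) = 80/3; numerator = 3(27/238) + 1(57/154) = 930/1309; a_4 = (930/1309)/(80/3) = 279/10472
  n = 5: D(5) = 5(5 + 8/3) = 115/3; numerator = 3(279/10472) + 1(27/238) = 2025/10472; a_5 = (2025/10472)/(115/3) = 1215/240856

r = 5/3; a_0 = 1; a_1 = 9/11; a_2 = 57/154; a_3 = 27/238; a_4 = 279/10472; a_5 = 1215/240856


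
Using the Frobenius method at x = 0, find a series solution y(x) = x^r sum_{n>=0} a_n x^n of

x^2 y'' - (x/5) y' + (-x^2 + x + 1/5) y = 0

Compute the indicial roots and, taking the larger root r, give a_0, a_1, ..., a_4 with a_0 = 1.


Write in Frobenius form y'' + (p(x)/x) y' + (q(x)/x^2) y = 0:
  p(x) = -1/5,  q(x) = -x^2 + x + 1/5.
Indicial equation: r(r-1) + (-1/5) r + (1/5) = 0 -> roots r_1 = 1, r_2 = 1/5.
Take r = r_1 = 1. Let y(x) = x^r sum_{n>=0} a_n x^n with a_0 = 1.
Substitute y = x^r sum a_n x^n and match x^{r+n}. The recurrence is
  D(n) a_n + 1 a_{n-1} - 1 a_{n-2} = 0,  where D(n) = (r+n)(r+n-1) + (-1/5)(r+n) + (1/5).
  a_n = [-1 a_{n-1} + 1 a_{n-2}] / D(n).
Since the indicial polynomial factors as (r - r_1)(r - r_2), D(n) = (r_1 + n - r_1)(r_1 + n - r_2) = n(n + 4/5).
Evaluating step by step (a_0 = 1):
  n = 1: D(1) = 1(1 + 4/5) = 9/5; numerator = -1(1) = -1; a_1 = (-1)/(9/5) = -5/9
  n = 2: D(2) = 2(2 + 4/5) = 28/5; numerator = -1(-5/9) + 1(1) = 14/9; a_2 = (14/9)/(28/5) = 5/18
  n = 3: D(3) = 3(3 + 4/5) = 57/5; numerator = -1(5/18) + 1(-5/9) = -5/6; a_3 = (-5/6)/(57/5) = -25/342
  n = 4: D(4) = 4(4 + 4/5) = 96/5; numerator = -1(-25/342) + 1(5/18) = 20/57; a_4 = (20/57)/(96/5) = 25/1368

r = 1; a_0 = 1; a_1 = -5/9; a_2 = 5/18; a_3 = -25/342; a_4 = 25/1368


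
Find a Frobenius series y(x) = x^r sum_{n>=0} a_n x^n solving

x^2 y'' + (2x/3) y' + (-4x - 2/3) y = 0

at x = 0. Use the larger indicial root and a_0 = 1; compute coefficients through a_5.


Write in Frobenius form y'' + (p(x)/x) y' + (q(x)/x^2) y = 0:
  p(x) = 2/3,  q(x) = -4x - 2/3.
Indicial equation: r(r-1) + (2/3) r + (-2/3) = 0 -> roots r_1 = 1, r_2 = -2/3.
Take r = r_1 = 1. Let y(x) = x^r sum_{n>=0} a_n x^n with a_0 = 1.
Substitute y = x^r sum a_n x^n and match x^{r+n}. The recurrence is
  D(n) a_n - 4 a_{n-1} = 0,  where D(n) = (r+n)(r+n-1) + (2/3)(r+n) + (-2/3).
  a_n = 4 / D(n) * a_{n-1}.
Since the indicial polynomial factors as (r - r_1)(r - r_2), D(n) = (r_1 + n - r_1)(r_1 + n - r_2) = n(n + 5/3).
Evaluating step by step (a_0 = 1):
  n = 1: D(1) = 1(1 + 5/3) = 8/3; numerator = 4(1) = 4; a_1 = (4)/(8/3) = 3/2
  n = 2: D(2) = 2(2 + 5/3) = 22/3; numerator = 4(3/2) = 6; a_2 = (6)/(22/3) = 9/11
  n = 3: D(3) = 3(3 + 5/3) = 14; numerator = 4(9/11) = 36/11; a_3 = (36/11)/(14) = 18/77
  n = 4: D(4) = 4(4 + 5/3) = 68/3; numerator = 4(18/77) = 72/77; a_4 = (72/77)/(68/3) = 54/1309
  n = 5: D(5) = 5(5 + 5/3) = 100/3; numerator = 4(54/1309) = 216/1309; a_5 = (216/1309)/(100/3) = 162/32725

r = 1; a_0 = 1; a_1 = 3/2; a_2 = 9/11; a_3 = 18/77; a_4 = 54/1309; a_5 = 162/32725


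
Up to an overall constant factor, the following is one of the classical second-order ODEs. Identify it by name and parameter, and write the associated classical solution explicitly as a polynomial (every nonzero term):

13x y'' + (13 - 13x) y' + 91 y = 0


All three coefficients share the factor 13; dividing through by 13 gives  x y'' + (1 - x) y' + 7 y = 0.
This matches the Laguerre equation x y'' + (1 - x) y' + n y = 0 with n = 7; the polynomial solution is L_7(x).
With y = sum_k a_k x^k, matching x^k gives (k+1)k a_{k+1} + (k+1) a_{k+1} - k a_k + n a_k = 0, i.e. (k+1)^2 a_{k+1} = (k - n) a_k = (k - 7) a_k. The right side vanishes at k = 7, so the series terminates at degree 7.
Standard normalization L_n(0) = 1 gives a_0 = 1. Work upward with a_{k+1} = (k - 7) a_k / (k+1)^2:
  a_1 = (0 - 7)(1) / 1^2 = -7/1 = -7
  a_2 = (1 - 7)(-7) / 2^2 = 42/4 = 21/2
  a_3 = (2 - 7)(21/2) / 3^2 = (-105/2)/9 = -35/6
  a_4 = (3 - 7)(-35/6) / 4^2 = (70/3)/16 = 35/24
  a_5 = (4 - 7)(35/24) / 5^2 = (-35/8)/25 = -7/40
  a_6 = (5 - 7)(-7/40) / 6^2 = (7/20)/36 = 7/720
  a_7 = (6 - 7)(7/720) / 7^2 = (-7/720)/49 = -1/5040
Hence L_7(x) = -x^7/5040 + 7 x^6/720 - 7 x^5/40 + 35 x^4/24 - 35 x^3/6 + 21 x^2/2 - 7 x + 1.

L_7(x); series = -x^7/5040 + 7 x^6/720 - 7 x^5/40 + 35 x^4/24 - 35 x^3/6 + 21 x^2/2 - 7 x + 1


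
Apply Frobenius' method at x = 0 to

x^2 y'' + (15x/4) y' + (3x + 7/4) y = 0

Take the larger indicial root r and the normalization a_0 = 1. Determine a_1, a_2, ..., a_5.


Write in Frobenius form y'' + (p(x)/x) y' + (q(x)/x^2) y = 0:
  p(x) = 15/4,  q(x) = 3x + 7/4.
Indicial equation: r(r-1) + (15/4) r + (7/4) = 0 -> roots r_1 = -1, r_2 = -7/4.
Take r = r_1 = -1. Let y(x) = x^r sum_{n>=0} a_n x^n with a_0 = 1.
Substitute y = x^r sum a_n x^n and match x^{r+n}. The recurrence is
  D(n) a_n + 3 a_{n-1} = 0,  where D(n) = (r+n)(r+n-1) + (15/4)(r+n) + (7/4).
  a_n = -3 / D(n) * a_{n-1}.
Since the indicial polynomial factors as (r - r_1)(r - r_2), D(n) = (r_1 + n - r_1)(r_1 + n - r_2) = n(n + 3/4).
Evaluating step by step (a_0 = 1):
  n = 1: D(1) = 1(1 + 3/4) = 7/4; numerator = -3(1) = -3; a_1 = (-3)/(7/4) = -12/7
  n = 2: D(2) = 2(2 + 3/4) = 11/2; numerator = -3(-12/7) = 36/7; a_2 = (36/7)/(11/2) = 72/77
  n = 3: D(3) = 3(3 + 3/4) = 45/4; numerator = -3(72/77) = -216/77; a_3 = (-216/77)/(45/4) = -96/385
  n = 4: D(4) = 4(4 + 3/4) = 19; numerator = -3(-96/385) = 288/385; a_4 = (288/385)/(19) = 288/7315
  n = 5: D(5) = 5(5 + 3/4) = 115/4; numerator = -3(288/7315) = -864/7315; a_5 = (-864/7315)/(115/4) = -3456/841225

r = -1; a_0 = 1; a_1 = -12/7; a_2 = 72/77; a_3 = -96/385; a_4 = 288/7315; a_5 = -3456/841225


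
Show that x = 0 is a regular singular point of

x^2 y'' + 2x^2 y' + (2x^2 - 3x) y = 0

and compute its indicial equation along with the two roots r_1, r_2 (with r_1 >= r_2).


Divide by x^2 to reach normal form y'' + P_1(x) y' + P_2(x) y = 0 with P_1(x) = 2 and P_2(x) = 2 - 3/x.
x = 0 is a singular point because the y-coefficient 2 - 3/x has a pole at x = 0.
It is a regular singular point because x P_1(x) = p(x) = 2x and x^2 P_2(x) = q(x) = 2x^2 - 3x are polynomials, hence analytic at x = 0.
p(0) = 0,  q(0) = 0.
Indicial equation: r(r-1) + p(0) r + q(0) = 0, i.e. r^2 + (p(0) - 1) r + q(0) = 0, i.e. r^2 - 1 r = 0.
Discriminant: (-1)^2 - 4(0) = 1, so r = (1 ± 1)/2.
Solving: r_1 = 1, r_2 = 0.

indicial: r^2 - 1 r = 0; roots r_1 = 1, r_2 = 0


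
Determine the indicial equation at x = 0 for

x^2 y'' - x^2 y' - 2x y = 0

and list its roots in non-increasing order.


Divide by x^2 to reach normal form y'' + P_1(x) y' + P_2(x) y = 0 with P_1(x) = -1 and P_2(x) = -2/x.
x = 0 is a singular point because the y-coefficient -2/x has a pole at x = 0.
It is a regular singular point because x P_1(x) = p(x) = -x and x^2 P_2(x) = q(x) = -2x are polynomials, hence analytic at x = 0.
p(0) = 0,  q(0) = 0.
Indicial equation: r(r-1) + p(0) r + q(0) = 0, i.e. r^2 + (p(0) - 1) r + q(0) = 0, i.e. r^2 - 1 r = 0.
Discriminant: (-1)^2 - 4(0) = 1, so r = (1 ± 1)/2.
Solving: r_1 = 1, r_2 = 0.

indicial: r^2 - 1 r = 0; roots r_1 = 1, r_2 = 0


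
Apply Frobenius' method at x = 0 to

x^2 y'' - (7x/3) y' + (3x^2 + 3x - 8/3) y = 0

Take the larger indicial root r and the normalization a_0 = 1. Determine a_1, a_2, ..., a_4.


Write in Frobenius form y'' + (p(x)/x) y' + (q(x)/x^2) y = 0:
  p(x) = -7/3,  q(x) = 3x^2 + 3x - 8/3.
Indicial equation: r(r-1) + (-7/3) r + (-8/3) = 0 -> roots r_1 = 4, r_2 = -2/3.
Take r = r_1 = 4. Let y(x) = x^r sum_{n>=0} a_n x^n with a_0 = 1.
Substitute y = x^r sum a_n x^n and match x^{r+n}. The recurrence is
  D(n) a_n + 3 a_{n-1} + 3 a_{n-2} = 0,  where D(n) = (r+n)(r+n-1) + (-7/3)(r+n) + (-8/3).
  a_n = [-3 a_{n-1} - 3 a_{n-2}] / D(n).
Since the indicial polynomial factors as (r - r_1)(r - r_2), D(n) = (r_1 + n - r_1)(r_1 + n - r_2) = n(n + 14/3).
Evaluating step by step (a_0 = 1):
  n = 1: D(1) = 1(1 + 14/3) = 17/3; numerator = -3(1) = -3; a_1 = (-3)/(17/3) = -9/17
  n = 2: D(2) = 2(2 + 14/3) = 40/3; numerator = -3(-9/17) - 3(1) = -24/17; a_2 = (-24/17)/(40/3) = -9/85
  n = 3: D(3) = 3(3 + 14/3) = 23; numerator = -3(-9/85) - 3(-9/17) = 162/85; a_3 = (162/85)/(23) = 162/1955
  n = 4: D(4) = 4(4 + 14/3) = 104/3; numerator = -3(162/1955) - 3(-9/85) = 27/391; a_4 = (27/391)/(104/3) = 81/40664

r = 4; a_0 = 1; a_1 = -9/17; a_2 = -9/85; a_3 = 162/1955; a_4 = 81/40664


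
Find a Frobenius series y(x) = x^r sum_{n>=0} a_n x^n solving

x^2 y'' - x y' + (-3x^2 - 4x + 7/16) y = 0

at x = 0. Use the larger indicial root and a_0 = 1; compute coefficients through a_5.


Write in Frobenius form y'' + (p(x)/x) y' + (q(x)/x^2) y = 0:
  p(x) = -1,  q(x) = -3x^2 - 4x + 7/16.
Indicial equation: r(r-1) + (-1) r + (7/16) = 0 -> roots r_1 = 7/4, r_2 = 1/4.
Take r = r_1 = 7/4. Let y(x) = x^r sum_{n>=0} a_n x^n with a_0 = 1.
Substitute y = x^r sum a_n x^n and match x^{r+n}. The recurrence is
  D(n) a_n - 4 a_{n-1} - 3 a_{n-2} = 0,  where D(n) = (r+n)(r+n-1) + (-1)(r+n) + (7/16).
  a_n = [4 a_{n-1} + 3 a_{n-2}] / D(n).
Since the indicial polynomial factors as (r - r_1)(r - r_2), D(n) = (r_1 + n - r_1)(r_1 + n - r_2) = n(n + 3/2).
Evaluating step by step (a_0 = 1):
  n = 1: D(1) = 1(1 + 3/2) = 5/2; numerator = 4(1) = 4; a_1 = (4)/(5/2) = 8/5
  n = 2: D(2) = 2(2 + 3/2) = 7; numerator = 4(8/5) + 3(1) = 47/5; a_2 = (47/5)/(7) = 47/35
  n = 3: D(3) = 3(3 + 3/2) = 27/2; numerator = 4(47/35) + 3(8/5) = 356/35; a_3 = (356/35)/(27/2) = 712/945
  n = 4: D(4) = 4(4 + 3/2) = 22; numerator = 4(712/945) + 3(47/35) = 1331/189; a_4 = (1331/189)/(22) = 121/378
  n = 5: D(5) = 5(5 + 3/2) = 65/2; numerator = 4(121/378) + 3(712/945) = 478/135; a_5 = (478/135)/(65/2) = 956/8775

r = 7/4; a_0 = 1; a_1 = 8/5; a_2 = 47/35; a_3 = 712/945; a_4 = 121/378; a_5 = 956/8775


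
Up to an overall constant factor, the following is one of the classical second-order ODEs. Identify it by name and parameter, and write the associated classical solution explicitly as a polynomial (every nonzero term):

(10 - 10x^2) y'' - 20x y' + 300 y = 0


All three coefficients share the factor 10; dividing through by 10 gives  (1 - x^2) y'' - 2x y' + 30 y = 0.
This matches the Legendre equation (1 - x^2) y'' - 2x y' + n(n+1) y = 0 (note the -2x y' term) with n(n+1) = 30, so n = 5; the polynomial solution is P_5(x).
With y = sum_k a_k x^k, matching x^k gives (k+2)(k+1) a_{k+2} = [k(k+1) - n(n+1)] a_k = (k - 5)(k + 6) a_k. The right side vanishes at k = 5, so the series with the parity of 5 terminates at degree 5.
Standard normalization (P_n(1) = 1): leading coefficient (2n)!/(2^n (n!)^2) = 3628800/(32*14400) = 63/8, so a_5 = 63/8. Work downward with a_k = (k+1)(k+2) a_{k+2} / ((k - 5)(k + 6)):
  a_3 = (4)(5)(63/8) / ((3 - 5)(3 + 6)) = (315/2)/(-18) = -35/4
  a_1 = (2)(3)(-35/4) / ((1 - 5)(1 + 6)) = (-105/2)/(-28) = 15/8
Hence P_5(x) = 63 x^5/8 - 35 x^3/4 + 15 x/8.

P_5(x); series = 63 x^5/8 - 35 x^3/4 + 15 x/8


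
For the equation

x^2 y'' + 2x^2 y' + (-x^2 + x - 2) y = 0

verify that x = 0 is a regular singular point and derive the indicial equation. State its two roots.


Divide by x^2 to reach normal form y'' + P_1(x) y' + P_2(x) y = 0 with P_1(x) = 2 and P_2(x) = -1 + 1/x - 2/x^2.
x = 0 is a singular point because the y-coefficient -1 + 1/x - 2/x^2 has a pole at x = 0.
It is a regular singular point because x P_1(x) = p(x) = 2x and x^2 P_2(x) = q(x) = -x^2 + x - 2 are polynomials, hence analytic at x = 0.
p(0) = 0,  q(0) = -2.
Indicial equation: r(r-1) + p(0) r + q(0) = 0, i.e. r^2 + (p(0) - 1) r + q(0) = 0, i.e. r^2 - 1 r - 2 = 0.
Discriminant: (-1)^2 - 4(-2) = 9, so r = (1 ± 3)/2.
Solving: r_1 = 2, r_2 = -1.

indicial: r^2 - 1 r - 2 = 0; roots r_1 = 2, r_2 = -1


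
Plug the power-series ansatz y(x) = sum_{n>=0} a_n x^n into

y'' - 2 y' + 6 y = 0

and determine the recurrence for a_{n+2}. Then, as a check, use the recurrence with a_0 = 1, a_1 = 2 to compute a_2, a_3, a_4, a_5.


Substitute y = sum_n a_n x^n.
y''(x) has coefficient (n+2)(n+1) a_{n+2} at x^n;
-2 y'(x) has coefficient -2 (n+1) a_{n+1} at x^n;
6 y(x) has coefficient 6 a_n at x^n.
Matching x^n: (n+2)(n+1) a_{n+2} - 2 (n+1) a_{n+1} + 6 a_n = 0.
Thus a_{n+2} = [2 (n+1) a_{n+1} - 6 a_n] / ((n+1)(n+2)).

Check with a_0 = 1, a_1 = 2 (apply the recurrence for n = 0, 1, 2, 3): a_0 = 1, a_1 = 2, a_2 = -1, a_3 = -8/3, a_4 = -5/6, a_5 = 7/15.

a_(n+2) = [2 (n+1) a_(n+1) - 6 a_n] / ((n+1)(n+2)); check: a_0 = 1, a_1 = 2, a_2 = -1, a_3 = -8/3, a_4 = -5/6, a_5 = 7/15


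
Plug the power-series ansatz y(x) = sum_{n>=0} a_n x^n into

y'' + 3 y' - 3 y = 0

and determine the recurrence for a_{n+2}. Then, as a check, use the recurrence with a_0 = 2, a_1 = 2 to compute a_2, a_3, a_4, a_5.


Substitute y = sum_n a_n x^n.
y''(x) has coefficient (n+2)(n+1) a_{n+2} at x^n;
3 y'(x) has coefficient 3 (n+1) a_{n+1} at x^n;
-3 y(x) has coefficient -3 a_n at x^n.
Matching x^n: (n+2)(n+1) a_{n+2} + 3 (n+1) a_{n+1} - 3 a_n = 0.
Thus a_{n+2} = [-3 (n+1) a_{n+1} + 3 a_n] / ((n+1)(n+2)).

Check with a_0 = 2, a_1 = 2 (apply the recurrence for n = 0, 1, 2, 3): a_0 = 2, a_1 = 2, a_2 = 0, a_3 = 1, a_4 = -3/4, a_5 = 3/5.

a_(n+2) = [-3 (n+1) a_(n+1) + 3 a_n] / ((n+1)(n+2)); check: a_0 = 2, a_1 = 2, a_2 = 0, a_3 = 1, a_4 = -3/4, a_5 = 3/5


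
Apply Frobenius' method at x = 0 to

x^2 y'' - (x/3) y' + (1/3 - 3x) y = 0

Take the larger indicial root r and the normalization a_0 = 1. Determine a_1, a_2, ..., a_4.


Write in Frobenius form y'' + (p(x)/x) y' + (q(x)/x^2) y = 0:
  p(x) = -1/3,  q(x) = 1/3 - 3x.
Indicial equation: r(r-1) + (-1/3) r + (1/3) = 0 -> roots r_1 = 1, r_2 = 1/3.
Take r = r_1 = 1. Let y(x) = x^r sum_{n>=0} a_n x^n with a_0 = 1.
Substitute y = x^r sum a_n x^n and match x^{r+n}. The recurrence is
  D(n) a_n - 3 a_{n-1} = 0,  where D(n) = (r+n)(r+n-1) + (-1/3)(r+n) + (1/3).
  a_n = 3 / D(n) * a_{n-1}.
Since the indicial polynomial factors as (r - r_1)(r - r_2), D(n) = (r_1 + n - r_1)(r_1 + n - r_2) = n(n + 2/3).
Evaluating step by step (a_0 = 1):
  n = 1: D(1) = 1(1 + 2/3) = 5/3; numerator = 3(1) = 3; a_1 = (3)/(5/3) = 9/5
  n = 2: D(2) = 2(2 + 2/3) = 16/3; numerator = 3(9/5) = 27/5; a_2 = (27/5)/(16/3) = 81/80
  n = 3: D(3) = 3(3 + 2/3) = 11; numerator = 3(81/80) = 243/80; a_3 = (243/80)/(11) = 243/880
  n = 4: D(4) = 4(4 + 2/3) = 56/3; numerator = 3(243/880) = 729/880; a_4 = (729/880)/(56/3) = 2187/49280

r = 1; a_0 = 1; a_1 = 9/5; a_2 = 81/80; a_3 = 243/880; a_4 = 2187/49280


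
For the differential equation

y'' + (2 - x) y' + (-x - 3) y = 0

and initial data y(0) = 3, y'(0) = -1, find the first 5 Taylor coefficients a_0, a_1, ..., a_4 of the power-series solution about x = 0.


Ansatz: y(x) = sum_{n>=0} a_n x^n, so y'(x) = sum_{n>=1} n a_n x^(n-1) and y''(x) = sum_{n>=2} n(n-1) a_n x^(n-2).
Substitute into P(x) y'' + Q(x) y' + R(x) y = 0 with P(x) = 1, Q(x) = 2 - x, R(x) = -x - 3, and match powers of x.
Initial conditions: a_0 = 3, a_1 = -1.
Setting the coefficient of each power of x to zero and solving order by order (substituting the coefficients already found):
  x^0: 2 a_2 + 2 a_1 - 3 a_0 = 0  ->  2 a_2 = -2 a_1 + 3 a_0 = 11  ->  a_2 = 11/2
  x^1: 6 a_3 + 4 a_2 - 4 a_1 - a_0 = 0  ->  6 a_3 = -4 a_2 + 4 a_1 + a_0 = -23  ->  a_3 = -23/6
  x^2: 12 a_4 + 6 a_3 - 5 a_2 - a_1 = 0  ->  12 a_4 = -6 a_3 + 5 a_2 + a_1 = 99/2  ->  a_4 = 33/8
Truncated series: y(x) = 3 - x + (11/2) x^2 - (23/6) x^3 + (33/8) x^4 + O(x^5).

a_0 = 3; a_1 = -1; a_2 = 11/2; a_3 = -23/6; a_4 = 33/8


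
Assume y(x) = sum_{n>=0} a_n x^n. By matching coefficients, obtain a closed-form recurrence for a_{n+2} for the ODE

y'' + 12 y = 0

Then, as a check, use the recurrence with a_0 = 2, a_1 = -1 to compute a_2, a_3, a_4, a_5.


Substitute y = sum_n a_n x^n into y'' + (const) y = 0.
y''(x) = sum_{n>=0} (n+2)(n+1) a_{n+2} x^n.
The ODE becomes sum_n [(n+2)(n+1) a_{n+2} + 12 a_n] x^n = 0.
Setting each coefficient to zero gives the recurrence:
  (n+2)(n+1) a_{n+2} + 12 a_n = 0,
  a_{n+2} = -12 / ((n+1)(n+2)) a_n.

Check with a_0 = 2, a_1 = -1 (apply the recurrence for n = 0, 1, 2, 3): a_0 = 2, a_1 = -1, a_2 = -12, a_3 = 2, a_4 = 12, a_5 = -6/5.

a_{n+2} = -12/((n+1)(n+2)) * a_n; check: a_0 = 2, a_1 = -1, a_2 = -12, a_3 = 2, a_4 = 12, a_5 = -6/5


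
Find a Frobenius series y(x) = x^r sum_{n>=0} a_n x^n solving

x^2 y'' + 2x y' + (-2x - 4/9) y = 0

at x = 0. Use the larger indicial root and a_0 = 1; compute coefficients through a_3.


Write in Frobenius form y'' + (p(x)/x) y' + (q(x)/x^2) y = 0:
  p(x) = 2,  q(x) = -2x - 4/9.
Indicial equation: r(r-1) + (2) r + (-4/9) = 0 -> roots r_1 = 1/3, r_2 = -4/3.
Take r = r_1 = 1/3. Let y(x) = x^r sum_{n>=0} a_n x^n with a_0 = 1.
Substitute y = x^r sum a_n x^n and match x^{r+n}. The recurrence is
  D(n) a_n - 2 a_{n-1} = 0,  where D(n) = (r+n)(r+n-1) + (2)(r+n) + (-4/9).
  a_n = 2 / D(n) * a_{n-1}.
Since the indicial polynomial factors as (r - r_1)(r - r_2), D(n) = (r_1 + n - r_1)(r_1 + n - r_2) = n(n + 5/3).
Evaluating step by step (a_0 = 1):
  n = 1: D(1) = 1(1 + 5/3) = 8/3; numerator = 2(1) = 2; a_1 = (2)/(8/3) = 3/4
  n = 2: D(2) = 2(2 + 5/3) = 22/3; numerator = 2(3/4) = 3/2; a_2 = (3/2)/(22/3) = 9/44
  n = 3: D(3) = 3(3 + 5/3) = 14; numerator = 2(9/44) = 9/22; a_3 = (9/22)/(14) = 9/308

r = 1/3; a_0 = 1; a_1 = 3/4; a_2 = 9/44; a_3 = 9/308


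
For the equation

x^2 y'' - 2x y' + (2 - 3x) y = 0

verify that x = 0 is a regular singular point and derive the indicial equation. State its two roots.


Divide by x^2 to reach normal form y'' + P_1(x) y' + P_2(x) y = 0 with P_1(x) = -2/x and P_2(x) = -3/x + 2/x^2.
x = 0 is a singular point because the y'-coefficient -2/x has a pole at x = 0 and the y-coefficient -3/x + 2/x^2 has a pole at x = 0.
It is a regular singular point because x P_1(x) = p(x) = -2 and x^2 P_2(x) = q(x) = 2 - 3x are polynomials, hence analytic at x = 0.
p(0) = -2,  q(0) = 2.
Indicial equation: r(r-1) + p(0) r + q(0) = 0, i.e. r^2 + (p(0) - 1) r + q(0) = 0, i.e. r^2 - 3 r + 2 = 0.
Discriminant: (-3)^2 - 4(2) = 1, so r = (3 ± 1)/2.
Solving: r_1 = 2, r_2 = 1.

indicial: r^2 - 3 r + 2 = 0; roots r_1 = 2, r_2 = 1


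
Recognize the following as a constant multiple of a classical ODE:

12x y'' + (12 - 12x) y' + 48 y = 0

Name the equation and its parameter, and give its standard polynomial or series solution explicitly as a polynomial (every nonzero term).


All three coefficients share the factor 12; dividing through by 12 gives  x y'' + (1 - x) y' + 4 y = 0.
This matches the Laguerre equation x y'' + (1 - x) y' + n y = 0 with n = 4; the polynomial solution is L_4(x).
With y = sum_k a_k x^k, matching x^k gives (k+1)k a_{k+1} + (k+1) a_{k+1} - k a_k + n a_k = 0, i.e. (k+1)^2 a_{k+1} = (k - n) a_k = (k - 4) a_k. The right side vanishes at k = 4, so the series terminates at degree 4.
Standard normalization L_n(0) = 1 gives a_0 = 1. Work upward with a_{k+1} = (k - 4) a_k / (k+1)^2:
  a_1 = (0 - 4)(1) / 1^2 = -4/1 = -4
  a_2 = (1 - 4)(-4) / 2^2 = 12/4 = 3
  a_3 = (2 - 4)(3) / 3^2 = -6/9 = -2/3
  a_4 = (3 - 4)(-2/3) / 4^2 = (2/3)/16 = 1/24
Hence L_4(x) = x^4/24 - 2 x^3/3 + 3 x^2 - 4 x + 1.

L_4(x); series = x^4/24 - 2 x^3/3 + 3 x^2 - 4 x + 1


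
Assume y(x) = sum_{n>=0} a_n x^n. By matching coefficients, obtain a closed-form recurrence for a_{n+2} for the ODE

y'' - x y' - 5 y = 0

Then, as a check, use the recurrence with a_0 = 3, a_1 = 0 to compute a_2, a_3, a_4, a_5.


Substitute y = sum_n a_n x^n.
y''(x) has coefficient (n+2)(n+1) a_{n+2} at x^n;
-x y'(x) has coefficient -n a_n at x^n (shift);
-5 y(x) has coefficient -5 a_n at x^n.
Matching x^n: (n+2)(n+1) a_{n+2} + (-n - 5) a_n = 0.
Thus a_{n+2} = (n + 5) / ((n+1)(n+2)) * a_n.

Check with a_0 = 3, a_1 = 0 (apply the recurrence for n = 0, 1, 2, 3): a_0 = 3, a_1 = 0, a_2 = 15/2, a_3 = 0, a_4 = 35/8, a_5 = 0.

a_(n+2) = (n + 5) / ((n+1)(n+2)) * a_n; check: a_0 = 3, a_1 = 0, a_2 = 15/2, a_3 = 0, a_4 = 35/8, a_5 = 0


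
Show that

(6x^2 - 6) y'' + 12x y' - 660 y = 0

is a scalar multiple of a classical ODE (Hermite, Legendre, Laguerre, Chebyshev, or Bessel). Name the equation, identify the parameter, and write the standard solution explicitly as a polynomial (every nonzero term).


All three coefficients share the factor -6; dividing through by -6 gives  (1 - x^2) y'' - 2x y' + 110 y = 0.
This matches the Legendre equation (1 - x^2) y'' - 2x y' + n(n+1) y = 0 (note the -2x y' term) with n(n+1) = 110, so n = 10; the polynomial solution is P_10(x).
With y = sum_k a_k x^k, matching x^k gives (k+2)(k+1) a_{k+2} = [k(k+1) - n(n+1)] a_k = (k - 10)(k + 11) a_k. The right side vanishes at k = 10, so the series with the parity of 10 terminates at degree 10.
Standard normalization (P_n(1) = 1): leading coefficient (2n)!/(2^n (n!)^2) = 2432902008176640000/(1024*13168189440000) = 46189/256, so a_10 = 46189/256. Work downward with a_k = (k+1)(k+2) a_{k+2} / ((k - 10)(k + 11)):
  a_8 = (9)(10)(46189/256) / ((8 - 10)(8 + 11)) = (2078505/128)/(-38) = -109395/256
  a_6 = (7)(8)(-109395/256) / ((6 - 10)(6 + 11)) = (-765765/32)/(-68) = 45045/128
  a_4 = (5)(6)(45045/128) / ((4 - 10)(4 + 11)) = (675675/64)/(-90) = -15015/128
  a_2 = (3)(4)(-15015/128) / ((2 - 10)(2 + 11)) = (-45045/32)/(-104) = 3465/256
  a_0 = (1)(2)(3465/256) / ((0 - 10)(0 + 11)) = (3465/128)/(-110) = -63/256
Hence P_10(x) = 46189 x^10/256 - 109395 x^8/256 + 45045 x^6/128 - 15015 x^4/128 + 3465 x^2/256 - 63/256.

P_10(x); series = 46189 x^10/256 - 109395 x^8/256 + 45045 x^6/128 - 15015 x^4/128 + 3465 x^2/256 - 63/256


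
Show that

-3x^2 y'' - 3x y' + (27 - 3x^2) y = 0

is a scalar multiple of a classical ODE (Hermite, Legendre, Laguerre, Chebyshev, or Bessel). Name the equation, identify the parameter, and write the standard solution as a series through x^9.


All three coefficients share the factor -3; dividing through by -3 gives  x^2 y'' + x y' + (x^2 - 9) y = 0.
This matches the Bessel equation x^2 y'' + x y' + (x^2 - nu^2) y = 0 with nu^2 = 9, so nu = 3; the solution bounded at x = 0 is J_3(x).
Frobenius at x = 0: indicial roots ±nu; for r = nu the recurrence k(k + 2nu) c_k = -c_{k-2} gives the standard series J_nu(x) = sum_{k>=0} (-1)^k / (k! (k+nu)!) (x/2)^(2k+nu). Evaluate the first 4 terms:
  k = 0: (-1)^0 / (0! * 3! * 2^3) x^3 = 1/(1*6*8) x^3 = (1/48) x^3
  k = 1: (-1)^1 / (1! * 4! * 2^5) x^5 = -1/(1*24*32) x^5 = (-1/768) x^5
  k = 2: (-1)^2 / (2! * 5! * 2^7) x^7 = 1/(2*120*128) x^7 = (1/30720) x^7
  k = 3: (-1)^3 / (3! * 6! * 2^9) x^9 = -1/(6*720*512) x^9 = (-1/2211840) x^9
Hence J_3(x) = -x^9/2211840 + x^7/30720 - x^5/768 + x^3/48 + ....

J_3(x); series = -x^9/2211840 + x^7/30720 - x^5/768 + x^3/48


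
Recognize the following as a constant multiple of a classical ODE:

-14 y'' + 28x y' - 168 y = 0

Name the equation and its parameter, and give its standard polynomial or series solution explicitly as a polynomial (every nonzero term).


All three coefficients share the factor -14; dividing through by -14 gives  y'' - 2x y' + 12 y = 0.
This matches the Hermite equation y'' - 2x y' + 2n y = 0 with 2n = 12, so n = 6; the polynomial solution is H_6(x).
With y = sum_k a_k x^k, matching x^k gives (k+2)(k+1) a_{k+2} = 2(k - n) a_k = 2(k - 6) a_k. The right side vanishes at k = 6, so the series with the parity of 6 terminates at degree 6.
Standard normalization: leading coefficient of H_n is 2^n, so a_6 = 2^6 = 64. Work downward with a_k = (k+1)(k+2) a_{k+2} / (2(k - n)):
  a_4 = (5)(6)(64) / (2(4 - 6)) = 1920/(-4) = -480
  a_2 = (3)(4)(-480) / (2(2 - 6)) = -5760/(-8) = 720
  a_0 = (1)(2)(720) / (2(0 - 6)) = 1440/(-12) = -120
Hence H_6(x) = 64 x^6 - 480 x^4 + 720 x^2 - 120.

H_6(x); series = 64 x^6 - 480 x^4 + 720 x^2 - 120


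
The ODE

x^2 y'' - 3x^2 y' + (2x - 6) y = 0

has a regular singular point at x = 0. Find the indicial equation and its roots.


Divide by x^2 to reach normal form y'' + P_1(x) y' + P_2(x) y = 0 with P_1(x) = -3 and P_2(x) = 2/x - 6/x^2.
x = 0 is a singular point because the y-coefficient 2/x - 6/x^2 has a pole at x = 0.
It is a regular singular point because x P_1(x) = p(x) = -3x and x^2 P_2(x) = q(x) = 2x - 6 are polynomials, hence analytic at x = 0.
p(0) = 0,  q(0) = -6.
Indicial equation: r(r-1) + p(0) r + q(0) = 0, i.e. r^2 + (p(0) - 1) r + q(0) = 0, i.e. r^2 - 1 r - 6 = 0.
Discriminant: (-1)^2 - 4(-6) = 25, so r = (1 ± 5)/2.
Solving: r_1 = 3, r_2 = -2.

indicial: r^2 - 1 r - 6 = 0; roots r_1 = 3, r_2 = -2


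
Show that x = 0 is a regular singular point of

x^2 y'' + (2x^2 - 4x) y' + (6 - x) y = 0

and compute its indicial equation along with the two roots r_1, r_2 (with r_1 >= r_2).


Divide by x^2 to reach normal form y'' + P_1(x) y' + P_2(x) y = 0 with P_1(x) = 2 - 4/x and P_2(x) = -1/x + 6/x^2.
x = 0 is a singular point because the y'-coefficient 2 - 4/x has a pole at x = 0 and the y-coefficient -1/x + 6/x^2 has a pole at x = 0.
It is a regular singular point because x P_1(x) = p(x) = 2x - 4 and x^2 P_2(x) = q(x) = 6 - x are polynomials, hence analytic at x = 0.
p(0) = -4,  q(0) = 6.
Indicial equation: r(r-1) + p(0) r + q(0) = 0, i.e. r^2 + (p(0) - 1) r + q(0) = 0, i.e. r^2 - 5 r + 6 = 0.
Discriminant: (-5)^2 - 4(6) = 1, so r = (5 ± 1)/2.
Solving: r_1 = 3, r_2 = 2.

indicial: r^2 - 5 r + 6 = 0; roots r_1 = 3, r_2 = 2
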